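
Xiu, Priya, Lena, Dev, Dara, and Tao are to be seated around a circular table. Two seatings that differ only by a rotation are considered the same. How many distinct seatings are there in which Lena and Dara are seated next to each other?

48

Treat {Lena, Dara} as one unit (2 internal orders) and seat the resulting 5 units around the table: (4)! circular arrangements.
So 2 × (4)! = 2 × 24 = 48.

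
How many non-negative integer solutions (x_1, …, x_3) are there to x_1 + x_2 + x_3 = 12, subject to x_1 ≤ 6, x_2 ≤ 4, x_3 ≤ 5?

10

Without the upper bounds there are C(14,2) = 91 ways to split 12 among 3 variables.
Subtract solutions that violate a single cap (substitute x_i' = x_i − (cap_i+1)): x_1 ≥ 7 gives C(7,2) = 21; x_2 ≥ 5 gives C(9,2) = 36; x_3 ≥ 6 gives C(8,2) = 28. Together 85.
Add back pairs where two caps are both exceeded: 1 + 0 + 3 = 4.
By inclusion–exclusion the count is 91 − 85 + 4 = 10.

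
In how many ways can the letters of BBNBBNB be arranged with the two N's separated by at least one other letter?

15

Total arrangements of BBNBBNB: 7!/(5!·2!) = 21.
If the two N's are adjacent, glue them into one block, leaving 6 items to arrange: (6)!/(5!) = 6 ways.
Hence 21 − 6 = 15.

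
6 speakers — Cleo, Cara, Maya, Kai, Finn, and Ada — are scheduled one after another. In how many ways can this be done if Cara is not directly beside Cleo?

480

There are 6! = 720 arrangements in all. If Cara and Cleo are adjacent, merging them into one block gives 2·(5)! = 240 arrangements.
Complementary counting: 720 − 240 = 480.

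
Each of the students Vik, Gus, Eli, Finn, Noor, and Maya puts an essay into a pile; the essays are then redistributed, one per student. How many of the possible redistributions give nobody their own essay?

265

Count assignments avoiding every fixed point. For any j of the 6 students fixed to their own essay, the other 6−j can be arranged in (6−j)! ways.
By inclusion–exclusion this is Σ_{j=0}^{6} (−1)^j C(6,j)·(6−j)!.
Computing: 720 − 720 + 360 − 120 + 30 − 6 + 1 = 265.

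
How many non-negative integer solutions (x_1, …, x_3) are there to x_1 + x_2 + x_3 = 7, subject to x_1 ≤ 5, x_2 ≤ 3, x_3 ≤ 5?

20

Without the upper bounds there are C(9,2) = 36 ways to split 7 among 3 variables.
Subtract solutions that violate a single cap (substitute x_i' = x_i − (cap_i+1)): x_1 ≥ 6 gives C(3,2) = 3; x_2 ≥ 4 gives C(5,2) = 10; x_3 ≥ 6 gives C(3,2) = 3. Together 16.
No two caps can be exceeded simultaneously, so the pair terms are all 0.
By inclusion–exclusion the count is 36 − 16 + 0 = 20.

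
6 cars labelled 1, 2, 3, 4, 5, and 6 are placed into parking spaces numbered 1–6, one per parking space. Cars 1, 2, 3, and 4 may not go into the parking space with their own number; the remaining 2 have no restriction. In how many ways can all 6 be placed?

362

Let Aᵢ (for 1 ≤ i ≤ 4) be the placements that put car i in its forbidden parking space. Any j of these fix j positions, leaving (6−j)! ways to fill the rest, and there are C(4,j) ways to pick which j.
By inclusion–exclusion, the number of valid placements is Σ_{j=0}^{4} (−1)^j C(4,j)·(6−j)!.
Computing: 720 − 480 + 144 − 24 + 2 = 362.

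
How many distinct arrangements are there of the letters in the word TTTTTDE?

42

TTTTTDE has 7 letters with T appearing 5 times.
The number of distinct arrangements is 7!/(5!) = 5040/120 = 42.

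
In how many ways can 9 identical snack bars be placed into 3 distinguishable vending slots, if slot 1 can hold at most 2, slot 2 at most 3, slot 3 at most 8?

Without the upper bounds there are C(11,2) = 55 ways to split 9 among 3 vending slots.
Subtract solutions that violate a single cap (substitute x_i' = x_i − (cap_i+1)): x_1 ≥ 3 gives C(8,2) = 28; x_2 ≥ 4 gives C(7,2) = 21; x_3 ≥ 9 gives C(2,2) = 1. Together 50.
Add back pairs where two caps are both exceeded: 6 + 0 + 0 = 6.
By inclusion–exclusion the count is 55 − 50 + 6 = 11.

11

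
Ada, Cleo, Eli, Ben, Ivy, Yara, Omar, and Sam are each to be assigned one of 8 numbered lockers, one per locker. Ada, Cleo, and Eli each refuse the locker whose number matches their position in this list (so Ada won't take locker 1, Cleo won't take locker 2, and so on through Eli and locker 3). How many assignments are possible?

Let Aᵢ (for i ∈ {1, 2, 3}) be the placements that put person i in their forbidden locker. Any j of these fix j positions, leaving (8−j)! ways to fill the rest, and there are C(3,j) ways to pick which j.
By inclusion–exclusion, the number of valid placements is Σ_{j=0}^{3} (−1)^j C(3,j)·(8−j)!.
Computing: 40320 − 15120 + 2160 − 120 = 27240.

27240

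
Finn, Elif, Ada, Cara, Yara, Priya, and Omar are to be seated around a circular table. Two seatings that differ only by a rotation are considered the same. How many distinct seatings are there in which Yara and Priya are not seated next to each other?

480

All circular seatings of 7 people number (6)! = 720.
Seatings with Yara beside Priya: treat them as a block with 2 internal orders, giving 2 × (5)! = 240.
Subtracting, 720 − 240 = 480.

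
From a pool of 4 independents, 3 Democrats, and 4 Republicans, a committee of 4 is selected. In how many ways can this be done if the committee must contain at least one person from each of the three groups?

192

With no constraint there are C(11,4) = 330 possible selections.
Selections missing a whole group: no independents → C(7,4) = 35; no Democrats → C(8,4) = 70; no Republicans → C(7,4) = 35.
Add back selections omitting two groups (i.e. drawn from a single group): C(4,4) + C(3,4) + C(4,4) = 2.
By inclusion–exclusion: 330 − 140 + 2 = 192.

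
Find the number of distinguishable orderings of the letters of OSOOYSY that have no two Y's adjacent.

150

There are 7!/(3!·2!·2!) = 210 arrangements of OSOOYSY in total.
If the two Y's are adjacent, glue them into one block, leaving 6 items to arrange: (6)!/(3!·2!) = 60 ways.
Subtracting, 210 − 60 = 150 arrangements keep the Y's apart.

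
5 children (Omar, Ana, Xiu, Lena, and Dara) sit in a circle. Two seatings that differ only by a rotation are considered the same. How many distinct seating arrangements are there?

Seat Omar anywhere (absorbing the rotational symmetry), then permute the other 4: (4)! = 24.

24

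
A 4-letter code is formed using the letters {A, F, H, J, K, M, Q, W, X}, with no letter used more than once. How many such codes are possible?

This is a permutation of 4 out of 9: P(9,4) = 9!/5!.
That product is 9 × 8 × 7 × 6 = 3024.

3024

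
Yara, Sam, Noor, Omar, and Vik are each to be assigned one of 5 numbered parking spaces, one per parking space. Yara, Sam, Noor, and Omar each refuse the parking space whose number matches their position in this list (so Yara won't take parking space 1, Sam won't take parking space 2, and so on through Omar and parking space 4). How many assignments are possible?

53

Let Aᵢ (for 1 ≤ i ≤ 4) be the placements that put person i in their forbidden parking space. Any j of these fix j positions, leaving (5−j)! ways to fill the rest, and there are C(4,j) ways to pick which j.
By inclusion–exclusion, the number of valid placements is Σ_{j=0}^{4} (−1)^j C(4,j)·(5−j)!.
Computing: 120 − 96 + 36 − 8 + 1 = 53.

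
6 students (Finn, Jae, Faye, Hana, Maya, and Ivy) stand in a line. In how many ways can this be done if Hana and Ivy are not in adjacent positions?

480

Of the 6! = 720 arrangements, those with Hana and Ivy adjacent number 2 × 5! = 240 (treat the pair as a block with 2 internal orders).
So 720 − 240 = 480 arrangements keep them apart.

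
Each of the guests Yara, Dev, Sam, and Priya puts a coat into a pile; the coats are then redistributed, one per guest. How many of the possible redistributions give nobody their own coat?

Let Aᵢ be the assignments in which guest i gets their own coat. We want the size of the complement of A₁∪…∪A_4.
By inclusion–exclusion this is Σ_{j=0}^{4} (−1)^j C(4,j)·(4−j)!.
Computing: 24 − 24 + 12 − 4 + 1 = 9.

9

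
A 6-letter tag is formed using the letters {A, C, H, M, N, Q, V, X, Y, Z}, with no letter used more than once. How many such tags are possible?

With no repetition, fill the 6 letters in order: 10 choices, then 9, down to 5.
10 × 9 × 8 × 7 × 6 × 5 = 151200.

151200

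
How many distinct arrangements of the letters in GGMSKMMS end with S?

With the last slot taken by S, it remains to arrange the other 7 letters (GGMKMMS).
Those 7 letters have G appearing twice and M appearing 3 times, giving (7)!/(3!·2!) = 420.

420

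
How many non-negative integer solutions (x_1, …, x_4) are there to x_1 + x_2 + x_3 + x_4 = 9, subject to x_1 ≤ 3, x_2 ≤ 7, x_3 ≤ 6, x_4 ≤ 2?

76

By stars and bars, unrestricted non-negative solutions to x_1+…+x_4 = 9 number C(9+3,3) = 220.
Subtract solutions that violate a single cap (substitute x_i' = x_i − (cap_i+1)): x_1 ≥ 4 gives C(8,3) = 56; x_2 ≥ 8 gives C(4,3) = 4; x_3 ≥ 7 gives C(5,3) = 10; x_4 ≥ 3 gives C(9,3) = 84. Together 154.
Add back pairs where two caps are both exceeded: 0 + 0 + 10 + 0 + 0 + 0 = 10.
By inclusion–exclusion the count is 220 − 154 + 10 = 76.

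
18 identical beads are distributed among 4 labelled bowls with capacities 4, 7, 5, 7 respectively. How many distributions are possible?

55

By stars and bars, unrestricted non-negative solutions to x_1+…+x_4 = 18 number C(18+3,3) = 1330.
Subtract solutions that violate a single cap (substitute x_i' = x_i − (cap_i+1)): x_1 ≥ 5 gives C(16,3) = 560; x_2 ≥ 8 gives C(13,3) = 286; x_3 ≥ 6 gives C(15,3) = 455; x_4 ≥ 8 gives C(13,3) = 286. Together 1587.
Add back pairs where two caps are both exceeded: 56 + 120 + 56 + 35 + 10 + 35 = 312.
By inclusion–exclusion the count is 1330 − 1587 + 312 = 55.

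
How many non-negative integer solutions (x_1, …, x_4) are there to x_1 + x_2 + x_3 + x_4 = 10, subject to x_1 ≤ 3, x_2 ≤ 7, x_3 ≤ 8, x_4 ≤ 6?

168

By stars and bars, unrestricted non-negative solutions to x_1+…+x_4 = 10 number C(10+3,3) = 286.
Subtract solutions that violate a single cap (substitute x_i' = x_i − (cap_i+1)): x_1 ≥ 4 gives C(9,3) = 84; x_2 ≥ 8 gives C(5,3) = 10; x_3 ≥ 9 gives C(4,3) = 4; x_4 ≥ 7 gives C(6,3) = 20. Together 118.
No two caps can be exceeded simultaneously, so the pair terms are all 0.
By inclusion–exclusion the count is 286 − 118 + 0 = 168.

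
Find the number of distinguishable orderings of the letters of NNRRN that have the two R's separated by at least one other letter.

6

There are 5!/(3!·2!) = 10 arrangements of NNRRN in total.
If the two R's are adjacent, glue them into one block, leaving 4 items to arrange: (4)!/(3!) = 4 ways.
Subtracting, 10 − 4 = 6 arrangements keep the R's apart.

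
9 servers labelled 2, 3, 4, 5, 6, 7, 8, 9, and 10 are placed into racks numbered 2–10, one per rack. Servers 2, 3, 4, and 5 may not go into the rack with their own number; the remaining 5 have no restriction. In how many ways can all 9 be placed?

Let Aᵢ (for 2 ≤ i ≤ 5) be the placements that put server i in its forbidden rack. Any j of these fix j positions, leaving (9−j)! ways to fill the rest, and there are C(4,j) ways to pick which j.
By inclusion–exclusion, the number of valid placements is Σ_{j=0}^{4} (−1)^j C(4,j)·(9−j)!.
Computing: 362880 − 161280 + 30240 − 2880 + 120 = 229080.

229080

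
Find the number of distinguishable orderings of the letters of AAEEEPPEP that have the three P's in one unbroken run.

Treat the 3 copies of P as a single block. The multiset to arrange is then {PPP, A, A, E, E, E, E}, 7 items in all.
That gives (7)!/(4!·2!) = 105 arrangements.

105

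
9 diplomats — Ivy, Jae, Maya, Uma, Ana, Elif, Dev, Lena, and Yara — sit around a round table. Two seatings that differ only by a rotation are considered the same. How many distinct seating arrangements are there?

Seat Ivy anywhere (absorbing the rotational symmetry), then permute the other 8: (8)! = 40320.

40320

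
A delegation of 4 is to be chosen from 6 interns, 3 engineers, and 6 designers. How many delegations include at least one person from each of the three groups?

Unrestricted: C(15,4) = 1365 ways to pick any 4 of the 15.
Selections missing a whole group: no interns → C(9,4) = 126; no engineers → C(12,4) = 495; no designers → C(9,4) = 126.
Add back selections omitting two groups (i.e. drawn from a single group): C(6,4) + C(3,4) + C(6,4) = 30.
By inclusion–exclusion: 1365 − 747 + 30 = 648.

648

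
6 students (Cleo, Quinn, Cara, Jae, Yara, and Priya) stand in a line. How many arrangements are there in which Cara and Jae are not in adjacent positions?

There are 6! = 720 arrangements in all. If Cara and Jae are adjacent, merging them into one block gives 2·(5)! = 240 arrangements.
So 720 − 240 = 480 arrangements keep them apart.

480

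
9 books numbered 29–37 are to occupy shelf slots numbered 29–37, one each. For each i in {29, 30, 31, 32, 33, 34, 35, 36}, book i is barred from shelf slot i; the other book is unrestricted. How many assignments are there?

148329

Let Aᵢ (for 29 ≤ i ≤ 36) be the placements that put book i in its forbidden shelf slot. Any j of these fix j positions, leaving (9−j)! ways to fill the rest, and there are C(8,j) ways to pick which j.
By inclusion–exclusion, the number of valid placements is Σ_{j=0}^{8} (−1)^j C(8,j)·(9−j)!.
Computing: 362880 − 322560 + 141120 − 40320 + 8400 − 1344 + 168 − 16 + 1 = 148329.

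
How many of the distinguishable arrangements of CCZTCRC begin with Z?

30

With the first slot taken by Z, it remains to arrange the other 6 letters (CCTCRC).
Those 6 letters have C appearing 4 times, giving (6)!/(4!) = 30.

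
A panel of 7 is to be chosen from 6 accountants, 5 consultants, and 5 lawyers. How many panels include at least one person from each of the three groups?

10660

Total 7-person selections from all 16: C(16,7) = 11440.
Selections missing a whole group: no accountants → C(10,7) = 120; no consultants → C(11,7) = 330; no lawyers → C(11,7) = 330.
Add back selections omitting two groups (i.e. drawn from a single group): C(6,7) + C(5,7) + C(5,7) = 0.
By inclusion–exclusion: 11440 − 780 + 0 = 10660.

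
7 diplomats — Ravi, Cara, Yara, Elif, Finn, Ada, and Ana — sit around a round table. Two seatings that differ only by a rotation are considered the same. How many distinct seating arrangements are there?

720

Fix one person's seat to break rotational symmetry; the remaining 6 people can be arranged in (6)! = 720 ways.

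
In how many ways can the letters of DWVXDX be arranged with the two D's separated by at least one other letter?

120

Total arrangements of DWVXDX: 6!/(2!·2!) = 180.
If the two D's are adjacent, glue them into one block, leaving 5 items to arrange: (5)!/(2!) = 60 ways.
Hence 180 − 60 = 120.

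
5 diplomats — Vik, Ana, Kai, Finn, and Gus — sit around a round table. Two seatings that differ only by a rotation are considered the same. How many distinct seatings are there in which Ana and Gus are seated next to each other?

12

Glue Ana and Gus into a block (2 internal orders). Seating 4 units around a circle gives (3)! arrangements.
So 2 × (3)! = 2 × 6 = 12.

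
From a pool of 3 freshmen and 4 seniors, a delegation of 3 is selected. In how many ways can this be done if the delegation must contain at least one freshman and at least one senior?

Total 3-person selections from all 7: C(7,3) = 35.
Subtract selections that omit an entire group: no freshmen → C(4,3) = 4; no seniors → C(3,3) = 1.
Both groups omitted at once is impossible, so 35 − 5 = 30.

30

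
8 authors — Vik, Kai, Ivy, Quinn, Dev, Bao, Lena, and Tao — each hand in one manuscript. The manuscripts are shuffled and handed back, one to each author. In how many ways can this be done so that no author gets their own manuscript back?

14833

Count assignments avoiding every fixed point. For any j of the 8 authors fixed to their own manuscript, the other 8−j can be arranged in (8−j)! ways.
By inclusion–exclusion this is Σ_{j=0}^{8} (−1)^j C(8,j)·(8−j)!.
Computing: 40320 − 40320 + 20160 − 6720 + 1680 − 336 + 56 − 8 + 1 = 14833.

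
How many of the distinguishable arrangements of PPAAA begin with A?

6

With the first slot taken by A, it remains to arrange the other 4 letters (PPAA).
Those 4 letters have A appearing twice and P appearing twice, giving (4)!/(2!·2!) = 6.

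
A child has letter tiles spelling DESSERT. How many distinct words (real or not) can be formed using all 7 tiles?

1260

Letter multiplicities in DESSERT: D×1, E×2, R×1, S×2, T×1.
So there are 7! / (2!·2!) = 1260 distinguishable arrangements.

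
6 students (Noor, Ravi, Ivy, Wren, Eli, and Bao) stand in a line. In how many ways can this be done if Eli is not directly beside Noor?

480

There are 6! = 720 arrangements in all. If Eli and Noor are adjacent, merging them into one block gives 2·(5)! = 240 arrangements.
Complementary counting: 720 − 240 = 480.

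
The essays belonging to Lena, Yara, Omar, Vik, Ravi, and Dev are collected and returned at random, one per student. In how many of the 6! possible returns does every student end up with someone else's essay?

265

Let Aᵢ be the assignments in which student i gets their own essay. We want the size of the complement of A₁∪…∪A_6.
By inclusion–exclusion this is Σ_{j=0}^{6} (−1)^j C(6,j)·(6−j)!.
Computing: 720 − 720 + 360 − 120 + 30 − 6 + 1 = 265.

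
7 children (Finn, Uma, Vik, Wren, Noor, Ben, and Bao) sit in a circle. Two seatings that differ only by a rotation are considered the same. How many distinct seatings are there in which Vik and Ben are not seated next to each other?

480

Without the restriction there are (6)! = 720 seatings.
Those with Vik next to Ben: fuse the pair into one unit and seat 6 units around a circle — 2·(5)! = 240.
Subtracting, 720 − 240 = 480.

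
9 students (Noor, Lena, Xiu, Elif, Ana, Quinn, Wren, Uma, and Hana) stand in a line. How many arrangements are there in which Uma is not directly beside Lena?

282240

There are 9! = 362880 arrangements in all. If Uma and Lena are adjacent, merging them into one block gives 2·(8)! = 80640 arrangements.
Complementary counting: 362880 − 80640 = 282240.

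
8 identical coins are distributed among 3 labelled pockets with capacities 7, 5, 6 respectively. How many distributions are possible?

35

Without the upper bounds there are C(10,2) = 45 ways to split 8 among 3 pockets.
Subtract solutions that violate a single cap (substitute x_i' = x_i − (cap_i+1)): x_1 ≥ 8 gives C(2,2) = 1; x_2 ≥ 6 gives C(4,2) = 6; x_3 ≥ 7 gives C(3,2) = 3. Together 10.
No two caps can be exceeded simultaneously, so the pair terms are all 0.
By inclusion–exclusion the count is 45 − 10 + 0 = 35.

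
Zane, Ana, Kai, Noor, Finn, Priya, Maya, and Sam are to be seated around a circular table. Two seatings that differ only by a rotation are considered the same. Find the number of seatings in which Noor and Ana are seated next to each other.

1440

Glue Noor and Ana into a block (2 internal orders). Seating 7 units around a circle gives (6)! arrangements.
So 2 × (6)! = 2 × 720 = 1440.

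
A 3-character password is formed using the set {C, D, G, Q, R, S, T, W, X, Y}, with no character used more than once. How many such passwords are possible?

720

Choose and order 3 of the 10 symbols: the first character has 10 options, the next 9, then 8.
10 × 9 × 8 = 720.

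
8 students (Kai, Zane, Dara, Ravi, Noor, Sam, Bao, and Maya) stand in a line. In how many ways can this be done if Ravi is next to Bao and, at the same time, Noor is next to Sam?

2880

Treat {Ravi,Bao} as one block (2 orders) and {Noor,Sam} as another (2 orders).
That leaves 6 units to arrange: 2 × 2 × 6! = 4 × 720 = 2880.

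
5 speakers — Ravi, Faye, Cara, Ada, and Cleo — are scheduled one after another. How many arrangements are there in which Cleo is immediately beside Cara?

48

Place the 3 others and the Cleo-Cara pair as 4 objects in a line; the pair has 2 internal arrangements.
That gives 2 × 4! = 2 × 24 = 48.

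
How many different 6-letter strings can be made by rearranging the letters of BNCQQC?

180

BNCQQC has 6 letters with C appearing twice and Q appearing twice.
The number of distinct arrangements is 6!/(2!·2!) = 720/4 = 180.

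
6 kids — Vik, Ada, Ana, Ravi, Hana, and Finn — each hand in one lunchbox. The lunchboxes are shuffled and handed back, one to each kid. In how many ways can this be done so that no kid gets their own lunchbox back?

Let Aᵢ be the assignments in which kid i gets their own lunchbox. We want the size of the complement of A₁∪…∪A_6.
By inclusion–exclusion this is Σ_{j=0}^{6} (−1)^j C(6,j)·(6−j)!.
Computing: 720 − 720 + 360 − 120 + 30 − 6 + 1 = 265.

265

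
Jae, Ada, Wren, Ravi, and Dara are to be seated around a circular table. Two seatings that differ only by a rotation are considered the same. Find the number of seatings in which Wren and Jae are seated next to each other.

12

Treat {Wren, Jae} as one unit (2 internal orders) and seat the resulting 4 units around the table: (3)! circular arrangements.
So 2 × (3)! = 2 × 6 = 12.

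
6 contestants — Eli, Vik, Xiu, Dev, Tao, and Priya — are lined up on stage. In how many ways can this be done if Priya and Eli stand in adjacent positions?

Place the 4 others and the Priya-Eli pair as 5 objects in a line; the pair has 2 internal arrangements.
So the count is 2·(5)! = 240.

240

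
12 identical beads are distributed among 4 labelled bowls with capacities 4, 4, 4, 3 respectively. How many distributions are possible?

20

Without the upper bounds there are C(15,3) = 455 ways to split 12 among 4 bowls.
Subtract solutions that violate a single cap (substitute x_i' = x_i − (cap_i+1)): x_1 ≥ 5 gives C(10,3) = 120; x_2 ≥ 5 gives C(10,3) = 120; x_3 ≥ 5 gives C(10,3) = 120; x_4 ≥ 4 gives C(11,3) = 165. Together 525.
Add back pairs where two caps are both exceeded: 10 + 10 + 20 + 10 + 20 + 20 = 90.
By inclusion–exclusion the count is 455 − 525 + 90 = 20.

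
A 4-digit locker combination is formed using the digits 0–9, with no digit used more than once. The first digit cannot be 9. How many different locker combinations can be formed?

The first digit has 10−1 = 9 choices (anything except 9).
The remaining 3 digits are filled from the other 9 symbols without repetition: 9 × 8 × 7 = 504.
Total: 9 × 504 = 4536.

4536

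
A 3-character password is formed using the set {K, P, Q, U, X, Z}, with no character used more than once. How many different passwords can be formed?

120

Choose and order 3 of the 6 symbols: the first character has 6 options, the next 5, then 4.
6 × 5 × 4 = 120.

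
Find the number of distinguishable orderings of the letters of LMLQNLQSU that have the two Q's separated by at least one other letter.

23520

Total arrangements of LMLQNLQSU: 9!/(3!·2!) = 30240.
Arrangements with the Q's together: treat QQ as one letter, giving (8)!/(3!) = 6720.
Subtracting, 30240 − 6720 = 23520 arrangements keep the Q's apart.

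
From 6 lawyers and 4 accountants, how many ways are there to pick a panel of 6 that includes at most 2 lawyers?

Split by how many lawyers are chosen (0 through 2).
Sum: C(6,0)·C(4,6) + C(6,1)·C(4,5) + C(6,2)·C(4,4) = 0 + 0 + 15 = 15.

15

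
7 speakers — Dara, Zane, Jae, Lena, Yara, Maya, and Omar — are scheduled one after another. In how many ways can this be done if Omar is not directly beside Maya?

Of the 7! = 5040 arrangements, those with Omar and Maya adjacent number 2 × 6! = 1440 (treat the pair as a block with 2 internal orders).
Complementary counting: 5040 − 1440 = 3600.

3600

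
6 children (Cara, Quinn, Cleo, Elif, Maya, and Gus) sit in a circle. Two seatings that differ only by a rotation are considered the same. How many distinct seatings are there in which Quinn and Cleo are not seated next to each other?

Without the restriction there are (5)! = 120 seatings.
Those with Quinn next to Cleo: fuse the pair into one unit and seat 5 units around a circle — 2·(4)! = 48.
Subtracting, 120 − 48 = 72.

72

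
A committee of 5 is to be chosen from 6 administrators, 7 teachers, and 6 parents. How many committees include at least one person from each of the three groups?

Unrestricted: C(19,5) = 11628 ways to pick any 5 of the 19.
Selections missing a whole group: no administrators → C(13,5) = 1287; no teachers → C(12,5) = 792; no parents → C(13,5) = 1287.
Add back selections omitting two groups (i.e. drawn from a single group): C(6,5) + C(7,5) + C(6,5) = 33.
By inclusion–exclusion: 11628 − 3366 + 33 = 8295.

8295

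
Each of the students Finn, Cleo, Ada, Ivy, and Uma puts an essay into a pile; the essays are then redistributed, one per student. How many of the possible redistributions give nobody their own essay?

This is the derangement count D_5: permutations of 5 items with no fixed point.
By inclusion–exclusion this is Σ_{j=0}^{5} (−1)^j C(5,j)·(5−j)!.
Computing: 120 − 120 + 60 − 20 + 5 − 1 = 44.

44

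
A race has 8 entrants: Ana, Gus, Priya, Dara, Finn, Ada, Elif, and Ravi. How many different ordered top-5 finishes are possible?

6720

This is an ordered selection of 5 from 8: P(8,5).
That gives 8 × 7 × 6 × 5 × 4 = 6720.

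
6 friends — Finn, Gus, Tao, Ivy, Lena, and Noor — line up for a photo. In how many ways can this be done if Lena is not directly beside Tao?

There are 6! = 720 arrangements in all. If Lena and Tao are adjacent, merging them into one block gives 2·(5)! = 240 arrangements.
So 720 − 240 = 480 arrangements keep them apart.

480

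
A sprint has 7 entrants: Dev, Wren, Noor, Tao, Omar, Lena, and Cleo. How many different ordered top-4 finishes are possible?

There are 7 choices for 1st place, 6 for 2nd, and so on down to 4 for position 4.
That gives 7 × 6 × 5 × 4 = 840.

840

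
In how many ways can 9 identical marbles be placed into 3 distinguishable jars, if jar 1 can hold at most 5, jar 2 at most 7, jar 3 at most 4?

27

Without the upper bounds there are C(11,2) = 55 ways to split 9 among 3 jars.
Subtract solutions that violate a single cap (substitute x_i' = x_i − (cap_i+1)): x_1 ≥ 6 gives C(5,2) = 10; x_2 ≥ 8 gives C(3,2) = 3; x_3 ≥ 5 gives C(6,2) = 15. Together 28.
No two caps can be exceeded simultaneously, so the pair terms are all 0.
By inclusion–exclusion the count is 55 − 28 + 0 = 27.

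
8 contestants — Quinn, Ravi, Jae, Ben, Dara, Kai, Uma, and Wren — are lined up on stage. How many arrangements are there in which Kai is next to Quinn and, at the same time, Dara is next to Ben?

2880

Treat {Kai,Quinn} as one block (2 orders) and {Dara,Ben} as another (2 orders).
That leaves 6 units to arrange: 2 × 2 × 6! = 4 × 720 = 2880.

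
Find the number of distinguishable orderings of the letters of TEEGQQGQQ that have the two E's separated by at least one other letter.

2940

Total arrangements of TEEGQQGQQ: 9!/(4!·2!·2!) = 3780.
Arrangements with the E's together: treat EE as one letter, giving (8)!/(4!·2!) = 840.
Hence 3780 − 840 = 2940.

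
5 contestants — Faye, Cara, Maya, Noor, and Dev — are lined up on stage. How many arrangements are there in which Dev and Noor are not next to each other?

72

Of the 5! = 120 arrangements, those with Dev and Noor adjacent number 2 × 4! = 48 (treat the pair as a block with 2 internal orders).
Complementary counting: 120 − 48 = 72.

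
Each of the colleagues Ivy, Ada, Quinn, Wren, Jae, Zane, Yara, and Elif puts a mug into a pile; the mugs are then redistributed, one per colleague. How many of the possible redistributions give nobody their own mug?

14833

Count assignments avoiding every fixed point. For any j of the 8 colleagues fixed to their own mug, the other 8−j can be arranged in (8−j)! ways.
By inclusion–exclusion this is Σ_{j=0}^{8} (−1)^j C(8,j)·(8−j)!.
Computing: 40320 − 40320 + 20160 − 6720 + 1680 − 336 + 56 − 8 + 1 = 14833.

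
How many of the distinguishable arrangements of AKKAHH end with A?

30

With the last slot taken by A, it remains to arrange the other 5 letters (KKAHH).
Those 5 letters have H appearing twice and K appearing twice, giving (5)!/(2!·2!) = 30.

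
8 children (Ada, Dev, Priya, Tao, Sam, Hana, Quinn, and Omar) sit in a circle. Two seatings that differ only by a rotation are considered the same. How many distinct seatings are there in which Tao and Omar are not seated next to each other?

3600

All circular seatings of 8 people number (7)! = 5040.
Seatings with Tao beside Omar: treat them as a block with 2 internal orders, giving 2 × (6)! = 1440.
Subtracting, 5040 − 1440 = 3600.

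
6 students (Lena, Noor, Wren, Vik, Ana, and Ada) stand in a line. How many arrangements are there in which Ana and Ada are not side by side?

480

There are 6! = 720 arrangements in all. If Ana and Ada are adjacent, merging them into one block gives 2·(5)! = 240 arrangements.
Complementary counting: 720 − 240 = 480.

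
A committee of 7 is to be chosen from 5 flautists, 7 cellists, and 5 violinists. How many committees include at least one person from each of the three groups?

Unrestricted: C(17,7) = 19448 ways to pick any 7 of the 17.
Selections missing a whole group: no flautists → C(12,7) = 792; no cellists → C(10,7) = 120; no violinists → C(12,7) = 792.
Add back selections omitting two groups (i.e. drawn from a single group): C(5,7) + C(7,7) + C(5,7) = 1.
By inclusion–exclusion: 19448 − 1704 + 1 = 17745.

17745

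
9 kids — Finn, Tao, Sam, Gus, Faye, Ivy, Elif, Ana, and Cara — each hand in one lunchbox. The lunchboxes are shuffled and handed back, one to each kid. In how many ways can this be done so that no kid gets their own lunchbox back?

133496

Count assignments avoiding every fixed point. For any j of the 9 kids fixed to their own lunchbox, the other 9−j can be arranged in (9−j)! ways.
By inclusion–exclusion this is Σ_{j=0}^{9} (−1)^j C(9,j)·(9−j)!.
Computing: 362880 − 362880 + 181440 − 60480 + 15120 − 3024 + 504 − 72 + 9 − 1 = 133496.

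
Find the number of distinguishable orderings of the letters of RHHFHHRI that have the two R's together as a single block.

210

Treat the 2 copies of R as a single block. The multiset to arrange is then {RR, F, H, H, H, H, I}, 7 items in all.
That gives (7)!/(4!) = 210 arrangements.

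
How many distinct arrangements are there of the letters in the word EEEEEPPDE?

The 9 letters of EEEEEPPDE have repeats: E appearing 6 times and P appearing twice.
The number of distinct arrangements is 9!/(6!·2!) = 362880/1440 = 252.

252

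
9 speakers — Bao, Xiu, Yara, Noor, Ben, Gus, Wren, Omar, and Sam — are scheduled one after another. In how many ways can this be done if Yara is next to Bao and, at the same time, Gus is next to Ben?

20160

Treat {Yara,Bao} as one block (2 orders) and {Gus,Ben} as another (2 orders).
That leaves 7 units to arrange: 2 × 2 × 7! = 4 × 5040 = 20160.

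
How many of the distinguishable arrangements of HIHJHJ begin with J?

With the first slot taken by J, it remains to arrange the other 5 letters (HIHHJ).
Those 5 letters have H appearing 3 times, giving (5)!/(3!) = 20.

20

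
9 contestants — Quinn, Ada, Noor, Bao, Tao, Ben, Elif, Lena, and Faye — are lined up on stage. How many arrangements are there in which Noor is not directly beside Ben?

282240

There are 9! = 362880 arrangements in all. If Noor and Ben are adjacent, merging them into one block gives 2·(8)! = 80640 arrangements.
So 362880 − 80640 = 282240 arrangements keep them apart.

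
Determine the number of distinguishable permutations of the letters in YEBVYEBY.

The 8 letters of YEBVYEBY have repeats: B appearing twice, E appearing twice, and Y appearing 3 times.
Dividing 8! = 40320 by 3!·2!·2! = 24 for the repeated letters gives 1680.

1680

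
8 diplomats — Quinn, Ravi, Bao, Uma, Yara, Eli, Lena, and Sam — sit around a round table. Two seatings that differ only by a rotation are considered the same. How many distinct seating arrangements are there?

Around a circle, 8 distinct people have 8!/8 = (7)! = 5040 rotationally distinct seatings.

5040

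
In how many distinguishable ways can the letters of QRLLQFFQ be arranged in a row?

1680

QRLLQFFQ has 8 letters with F appearing twice, L appearing twice, and Q appearing 3 times.
Dividing 8! = 40320 by 3!·2!·2! = 24 for the repeated letters gives 1680.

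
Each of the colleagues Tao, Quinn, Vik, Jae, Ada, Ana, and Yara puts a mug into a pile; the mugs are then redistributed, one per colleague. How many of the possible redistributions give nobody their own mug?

1854

Count assignments avoiding every fixed point. For any j of the 7 colleagues fixed to their own mug, the other 7−j can be arranged in (7−j)! ways.
By inclusion–exclusion this is Σ_{j=0}^{7} (−1)^j C(7,j)·(7−j)!.
Computing: 5040 − 5040 + 2520 − 840 + 210 − 42 + 7 − 1 = 1854.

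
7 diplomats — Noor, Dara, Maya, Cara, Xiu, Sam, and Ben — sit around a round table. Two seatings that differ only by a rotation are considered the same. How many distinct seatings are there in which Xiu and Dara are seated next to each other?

240

Glue Xiu and Dara into a block (2 internal orders). Seating 6 units around a circle gives (5)! arrangements.
So 2 × (5)! = 2 × 120 = 240.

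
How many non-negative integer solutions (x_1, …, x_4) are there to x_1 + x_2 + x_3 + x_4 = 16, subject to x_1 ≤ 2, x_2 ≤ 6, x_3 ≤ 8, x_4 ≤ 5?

46

Without the upper bounds there are C(19,3) = 969 ways to split 16 among 4 variables.
Subtract solutions that violate a single cap (substitute x_i' = x_i − (cap_i+1)): x_1 ≥ 3 gives C(16,3) = 560; x_2 ≥ 7 gives C(12,3) = 220; x_3 ≥ 9 gives C(10,3) = 120; x_4 ≥ 6 gives C(13,3) = 286. Together 1186.
Add back pairs where two caps are both exceeded: 84 + 35 + 120 + 1 + 20 + 4 = 264.
Subtract triples: 0 + 1 + 0 + 0 = 1.
By inclusion–exclusion the count is 969 − 1186 + 264 − 1 = 46.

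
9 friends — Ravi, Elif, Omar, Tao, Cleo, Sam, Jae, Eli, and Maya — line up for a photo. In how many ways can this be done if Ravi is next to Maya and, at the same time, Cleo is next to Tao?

20160

Treat {Ravi,Maya} as one block (2 orders) and {Cleo,Tao} as another (2 orders).
That leaves 7 units to arrange: 2 × 2 × 7! = 4 × 5040 = 20160.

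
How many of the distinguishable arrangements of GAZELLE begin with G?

180

With the first slot taken by G, it remains to arrange the other 6 letters (AZELLE).
Those 6 letters have E appearing twice and L appearing twice, giving (6)!/(2!·2!) = 180.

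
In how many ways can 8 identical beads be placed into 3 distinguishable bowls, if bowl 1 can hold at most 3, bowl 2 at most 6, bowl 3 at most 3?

Ignoring the caps, the number of non-negative solutions to x_1+…+x_3 = 8 is C(10,2) = 45.
Subtract solutions that violate a single cap (substitute x_i' = x_i − (cap_i+1)): x_1 ≥ 4 gives C(6,2) = 15; x_2 ≥ 7 gives C(3,2) = 3; x_3 ≥ 4 gives C(6,2) = 15. Together 33.
Add back pairs where two caps are both exceeded: 0 + 1 + 0 = 1.
By inclusion–exclusion the count is 45 − 33 + 1 = 13.

13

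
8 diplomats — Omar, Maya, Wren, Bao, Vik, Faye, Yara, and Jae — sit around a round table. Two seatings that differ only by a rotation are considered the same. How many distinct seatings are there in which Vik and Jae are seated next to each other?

1440

Treat {Vik, Jae} as one unit (2 internal orders) and seat the resulting 7 units around the table: (6)! circular arrangements.
So 2 × (6)! = 2 × 720 = 1440.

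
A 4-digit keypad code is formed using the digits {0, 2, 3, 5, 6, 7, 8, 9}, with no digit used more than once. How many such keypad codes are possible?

1680

With no repetition, fill the 4 digits in order: 8 choices, then 7, down to 5.
That product is 8 × 7 × 6 × 5 = 1680.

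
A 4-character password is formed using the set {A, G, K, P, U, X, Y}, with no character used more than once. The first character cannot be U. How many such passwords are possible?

The first character has 7−1 = 6 choices (anything except U).
The remaining 3 characters are filled from the other 6 symbols without repetition: 6 × 5 × 4 = 120.
Total: 6 × 120 = 720.

720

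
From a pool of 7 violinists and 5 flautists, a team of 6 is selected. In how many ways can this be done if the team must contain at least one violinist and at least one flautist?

917

Unrestricted: C(12,6) = 924 ways to pick any 6 of the 12.
Selections missing a whole group: no violinists → C(5,6) = 0; no flautists → C(7,6) = 7.
Both groups omitted at once is impossible, so 924 − 7 = 917.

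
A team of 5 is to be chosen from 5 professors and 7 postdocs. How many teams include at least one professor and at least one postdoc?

770

Total 5-person selections from all 12: C(12,5) = 792.
Subtract selections that omit an entire group: no professors → C(7,5) = 21; no postdocs → C(5,5) = 1.
Both groups omitted at once is impossible, so 792 − 22 = 770.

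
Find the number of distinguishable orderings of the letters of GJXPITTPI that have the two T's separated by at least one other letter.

There are 9!/(2!·2!·2!) = 45360 arrangements of GJXPITTPI in total.
If the two T's are adjacent, glue them into one block, leaving 8 items to arrange: (8)!/(2!·2!) = 10080 ways.
Subtracting, 45360 − 10080 = 35280 arrangements keep the T's apart.

35280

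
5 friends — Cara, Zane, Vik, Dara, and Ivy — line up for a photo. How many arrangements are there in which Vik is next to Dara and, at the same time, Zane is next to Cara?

Treat {Vik,Dara} as one block (2 orders) and {Zane,Cara} as another (2 orders).
That leaves 3 units to arrange: 2 × 2 × 3! = 4 × 6 = 24.

24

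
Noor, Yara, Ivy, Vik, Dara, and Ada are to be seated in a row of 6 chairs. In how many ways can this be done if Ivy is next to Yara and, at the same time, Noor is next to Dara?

96

Treat {Ivy,Yara} as one block (2 orders) and {Noor,Dara} as another (2 orders).
That leaves 4 units to arrange: 2 × 2 × 4! = 4 × 24 = 96.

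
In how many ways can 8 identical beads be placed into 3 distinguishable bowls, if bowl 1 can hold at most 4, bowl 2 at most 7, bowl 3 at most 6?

Ignoring the caps, the number of non-negative solutions to x_1+…+x_3 = 8 is C(10,2) = 45.
Subtract solutions that violate a single cap (substitute x_i' = x_i − (cap_i+1)): x_1 ≥ 5 gives C(5,2) = 10; x_2 ≥ 8 gives C(2,2) = 1; x_3 ≥ 7 gives C(3,2) = 3. Together 14.
No two caps can be exceeded simultaneously, so the pair terms are all 0.
By inclusion–exclusion the count is 45 − 14 + 0 = 31.

31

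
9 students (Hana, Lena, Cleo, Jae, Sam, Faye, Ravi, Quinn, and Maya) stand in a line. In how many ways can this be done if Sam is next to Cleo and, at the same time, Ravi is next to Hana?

20160

Treat {Sam,Cleo} as one block (2 orders) and {Ravi,Hana} as another (2 orders).
That leaves 7 units to arrange: 2 × 2 × 7! = 4 × 5040 = 20160.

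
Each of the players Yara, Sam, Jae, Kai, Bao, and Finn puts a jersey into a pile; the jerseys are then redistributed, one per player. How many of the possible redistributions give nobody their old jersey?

This is the derangement count D_6: permutations of 6 items with no fixed point.
By inclusion–exclusion this is Σ_{j=0}^{6} (−1)^j C(6,j)·(6−j)!.
Computing: 720 − 720 + 360 − 120 + 30 − 6 + 1 = 265.

265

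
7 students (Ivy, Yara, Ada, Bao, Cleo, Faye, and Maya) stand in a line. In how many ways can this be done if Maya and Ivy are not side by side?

There are 7! = 5040 arrangements in all. If Maya and Ivy are adjacent, merging them into one block gives 2·(6)! = 1440 arrangements.
So 5040 − 1440 = 3600 arrangements keep them apart.

3600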